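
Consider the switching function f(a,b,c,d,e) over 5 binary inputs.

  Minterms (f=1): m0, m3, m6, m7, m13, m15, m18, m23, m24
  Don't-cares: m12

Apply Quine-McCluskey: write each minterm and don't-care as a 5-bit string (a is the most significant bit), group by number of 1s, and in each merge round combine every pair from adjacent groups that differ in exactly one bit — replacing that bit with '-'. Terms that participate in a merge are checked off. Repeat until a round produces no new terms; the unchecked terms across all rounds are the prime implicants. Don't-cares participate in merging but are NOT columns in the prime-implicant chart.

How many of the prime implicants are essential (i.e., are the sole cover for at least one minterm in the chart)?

size-2^0 implicants → 00000  00011(✓)  00110(✓)  00111(✓)  01100(✓)  01101(✓)  01111(✓)  10010  10111(✓)  11000
size-2^1 implicants → -0111  0-111  00-11  0011-  011-1  0110-
Unchecked terms (primes): -0111, 0-111, 00-11, 00000, 0011-, 011-1, 0110-, 10010, 11000
Minterm coverage:
  m0 ⊆ 00000 [E]
  m3 ⊆ 00-11 [E]
  m6 ⊆ 0011- [E]
  m7 ⊆ -0111,0-111,00-11,0011-
  m13 ⊆ 011-1,0110-
  m15 ⊆ 0-111,011-1
  m18 ⊆ 10010 [E]
  m23 ⊆ -0111 [E]
  m24 ⊆ 11000 [E]
E = {-0111, 00-11, 00000, 0011-, 10010, 11000}

6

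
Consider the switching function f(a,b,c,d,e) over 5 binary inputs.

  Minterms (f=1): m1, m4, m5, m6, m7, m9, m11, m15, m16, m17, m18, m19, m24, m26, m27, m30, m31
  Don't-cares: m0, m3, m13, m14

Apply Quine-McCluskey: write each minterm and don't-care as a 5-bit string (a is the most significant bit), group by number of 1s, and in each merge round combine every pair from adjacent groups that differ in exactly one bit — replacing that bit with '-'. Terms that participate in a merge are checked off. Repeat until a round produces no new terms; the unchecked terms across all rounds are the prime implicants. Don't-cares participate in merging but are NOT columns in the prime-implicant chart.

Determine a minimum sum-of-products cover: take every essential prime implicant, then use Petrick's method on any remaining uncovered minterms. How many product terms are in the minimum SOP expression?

[col 0] 00000*, 00001*, 00011*, 00100*, 00101*, 00110*, 00111*, 01001*, 01011*, 01101*, 01110*, 01111*, 10000*, 10001*, 10010*, 10011*, 11000*, 11010*, 11011*, 11110*, 11111*
[col 1] -0000*, -0001*, -0011*, -1011*, -1110*, -1111*, 0-001*, 0-011*, 0-101*, 0-110*, 0-111*, 00-00*, 00-01*, 00-11*, 000-1*, 0000-*, 001-0*, 001-1*, 0010-*, 0011-*, 01-01*, 01-11*, 010-1*, 011-1*, 0111-*, 1-000*, 1-010*, 1-011*, 100-0*, 100-1*, 1000-*, 1001-*, 11-10*, 11-11*, 110-0*, 1101-*, 1111-*
[col 2] --011, -00-1, -000-, -1-11, -111-, 0--01*, 0--11*, 0-0-1*, 0-1-1*, 0-11-, 00--1*, 00-0-, 001--, 01--1*, 1-0-0, 1-01-, 100--, 11-1-
[col 3] 0---1
Prime implicants: --011, -00-1, -000-, -1-11, -111-, 0---1, 0-11-, 00-0-, 001--, 1-0-0, 1-01-, 100--, 11-1-
PI chart (minterm → PIs covering it):
  1 | -00-1,-000-,0---1,00-0-
  4 | 00-0-,001--
  5 | 0---1,00-0-,001--
  6 | 0-11-,001--
  7 | 0---1,0-11-,001--
  9 | 0---1  (sole → essential)
  11 | --011,-1-11,0---1
  15 | -1-11,-111-,0---1,0-11-
  16 | -000-,1-0-0,100--
  17 | -00-1,-000-,100--
  18 | 1-0-0,1-01-,100--
  19 | --011,-00-1,1-01-,100--
  24 | 1-0-0  (sole → essential)
  26 | 1-0-0,1-01-,11-1-
  27 | --011,-1-11,1-01-,11-1-
  30 | -111-,11-1-
  31 | -1-11,-111-,11-1-
Essential prime implicants: 0---1, 1-0-0
Petrick residual → -00-1, 001--, 11-1-
Minimum SOP uses 5 PIs: b'c'e + a'e + a'b'c + ac'e' + abd

5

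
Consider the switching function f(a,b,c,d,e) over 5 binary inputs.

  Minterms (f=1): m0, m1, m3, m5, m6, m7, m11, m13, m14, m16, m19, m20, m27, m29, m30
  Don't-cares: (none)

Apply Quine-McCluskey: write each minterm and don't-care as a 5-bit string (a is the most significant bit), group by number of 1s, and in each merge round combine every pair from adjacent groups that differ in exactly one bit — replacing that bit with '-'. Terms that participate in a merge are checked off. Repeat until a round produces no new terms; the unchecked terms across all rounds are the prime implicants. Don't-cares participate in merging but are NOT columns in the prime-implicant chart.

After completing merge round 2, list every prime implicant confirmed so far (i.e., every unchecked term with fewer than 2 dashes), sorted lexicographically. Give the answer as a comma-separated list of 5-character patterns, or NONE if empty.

size-2^0 implicants → 00000(✓)  00001(✓)  00011(✓)  00101(✓)  00110(✓)  00111(✓)  01011(✓)  01101(✓)  01110(✓)  10000(✓)  10011(✓)  10100(✓)  11011(✓)  11101(✓)  11110(✓)
size-2^1 implicants → -0000  -0011(✓)  -1011(✓)  -1101  -1110  0-011(✓)  0-101  0-110  00-01(✓)  00-11(✓)  000-1(✓)  0000-  001-1(✓)  0011-  1-011(✓)  10-00
size-2^2 implicants → --011  00--1
Unchecked terms (primes): --011, -0000, -1101, -1110, 0-101, 0-110, 00--1, 0000-, 0011-, 10-00

-0000, -1101, -1110, 0-101, 0-110, 0000-, 0011-, 10-00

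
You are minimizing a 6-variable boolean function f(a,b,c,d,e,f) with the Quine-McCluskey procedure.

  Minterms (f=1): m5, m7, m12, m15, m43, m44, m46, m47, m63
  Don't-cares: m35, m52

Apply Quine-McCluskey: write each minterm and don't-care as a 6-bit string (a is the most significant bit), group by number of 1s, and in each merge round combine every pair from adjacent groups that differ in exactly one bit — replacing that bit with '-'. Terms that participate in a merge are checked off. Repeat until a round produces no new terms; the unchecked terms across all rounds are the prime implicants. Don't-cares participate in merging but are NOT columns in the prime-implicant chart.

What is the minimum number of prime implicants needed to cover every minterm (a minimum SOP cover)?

[col 0] 000101*, 000111*, 001100*, 001111*, 100011*, 101011*, 101100*, 101110*, 101111*, 110100, 111111*
[col 1] -01100, -01111, 00-111, 0001-1, 1-1111, 10-011, 101-11, 1011-0, 10111-
Prime implicants: -01100, -01111, 00-111, 0001-1, 1-1111, 10-011, 101-11, 1011-0, 10111-, 110100
PI chart (minterm → PIs covering it):
  5 | 0001-1  (sole → essential)
  7 | 00-111,0001-1
  12 | -01100  (sole → essential)
  15 | -01111,00-111
  43 | 10-011,101-11
  44 | -01100,1011-0
  46 | 1011-0,10111-
  47 | -01111,1-1111,101-11,10111-
  63 | 1-1111  (sole → essential)
Essential prime implicants: -01100, 0001-1, 1-1111
Petrick residual → -01111, 10-011, 1011-0
Minimum SOP uses 6 PIs: b'cde'f' + b'cdef + a'b'c'df + acdef + ab'd'ef + ab'cdf'

6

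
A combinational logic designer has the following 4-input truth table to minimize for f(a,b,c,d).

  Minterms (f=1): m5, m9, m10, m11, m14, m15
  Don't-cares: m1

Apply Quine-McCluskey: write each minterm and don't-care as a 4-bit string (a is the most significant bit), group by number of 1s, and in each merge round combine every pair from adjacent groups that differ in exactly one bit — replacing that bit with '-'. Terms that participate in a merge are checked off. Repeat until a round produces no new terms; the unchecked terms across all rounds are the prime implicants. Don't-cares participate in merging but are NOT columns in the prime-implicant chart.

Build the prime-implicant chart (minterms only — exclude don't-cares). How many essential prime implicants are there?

2

Round 0: 0001✓ 0101✓ 1001✓ 1010✓ 1011✓ 1110✓ 1111✓
Round 1: -001 0-01 1-10✓ 1-11✓ 10-1 101-✓ 111-✓
Round 2: 1-1-
PIs = {-001, 0-01, 1-1-, 10-1}
Coverage chart:
  m5: 0-01 ←essential
  m9: -001,10-1
  m10: 1-1- ←essential
  m11: 1-1-,10-1
  m14: 1-1- ←essential
  m15: 1-1- ←essential
Essential: 0-01, 1-1-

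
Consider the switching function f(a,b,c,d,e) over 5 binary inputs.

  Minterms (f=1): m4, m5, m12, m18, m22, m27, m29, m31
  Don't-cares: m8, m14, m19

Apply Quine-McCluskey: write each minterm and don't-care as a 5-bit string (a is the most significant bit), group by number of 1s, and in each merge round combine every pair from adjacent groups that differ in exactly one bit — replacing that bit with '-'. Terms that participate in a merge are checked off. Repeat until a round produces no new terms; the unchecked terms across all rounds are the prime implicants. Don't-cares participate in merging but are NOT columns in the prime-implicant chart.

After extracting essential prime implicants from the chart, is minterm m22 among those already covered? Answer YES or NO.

Round 0: 00100✓ 00101✓ 01000✓ 01100✓ 01110✓ 10010✓ 10011✓ 10110✓ 11011✓ 11101✓ 11111✓
Round 1: 0-100 0010- 01-00 011-0 1-011 10-10 1001- 11-11 111-1
PIs = {0-100, 0010-, 01-00, 011-0, 1-011, 10-10, 1001-, 11-11, 111-1}
Coverage chart:
  m4: 0-100,0010-
  m5: 0010- ←essential
  m12: 0-100,01-00,011-0
  m18: 10-10,1001-
  m22: 10-10 ←essential
  m27: 1-011,11-11
  m29: 111-1 ←essential
  m31: 11-11,111-1
Essential: 0010-, 10-10, 111-1

YES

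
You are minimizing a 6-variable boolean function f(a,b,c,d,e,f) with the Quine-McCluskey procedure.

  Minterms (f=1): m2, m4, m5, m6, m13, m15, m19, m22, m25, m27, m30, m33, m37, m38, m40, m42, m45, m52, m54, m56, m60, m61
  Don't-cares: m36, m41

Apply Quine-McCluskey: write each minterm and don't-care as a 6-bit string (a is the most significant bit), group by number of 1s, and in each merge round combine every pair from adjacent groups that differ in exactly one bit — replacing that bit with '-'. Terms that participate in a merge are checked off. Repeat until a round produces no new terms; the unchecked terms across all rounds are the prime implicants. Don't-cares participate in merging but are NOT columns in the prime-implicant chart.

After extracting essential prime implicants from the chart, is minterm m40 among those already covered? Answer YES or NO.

YES

[col 0] 000010*, 000100*, 000101*, 000110*, 001101*, 001111*, 010011*, 010110*, 011001*, 011011*, 011110*, 100001*, 100100*, 100101*, 100110*, 101000*, 101001*, 101010*, 101101*, 110100*, 110110*, 111000*, 111100*, 111101*
[col 1] -00100*, -00101*, -00110*, -01101*, -10110*, 0-0110*, 00-101*, 000-10, 0001-0*, 00010-*, 0011-1, 01-011, 01-110, 0110-1, 1-0100*, 1-0110*, 1-1000, 1-1101, 10-001*, 10-101*, 100-01*, 1001-0*, 10010-*, 101-01*, 1010-0, 10100-, 11-100, 1101-0*, 111-00, 11110-
[col 2] --0110, -0-101, -001-0, -0010-, 1-01-0, 10--01
Prime implicants: --0110, -0-101, -001-0, -0010-, 000-10, 0011-1, 01-011, 01-110, 0110-1, 1-01-0, 1-1000, 1-1101, 10--01, 1010-0, 10100-, 11-100, 111-00, 11110-
PI chart (minterm → PIs covering it):
  2 | 000-10  (sole → essential)
  4 | -001-0,-0010-
  5 | -0-101,-0010-
  6 | --0110,-001-0,000-10
  13 | -0-101,0011-1
  15 | 0011-1  (sole → essential)
  19 | 01-011  (sole → essential)
  22 | --0110,01-110
  25 | 0110-1  (sole → essential)
  27 | 01-011,0110-1
  30 | 01-110  (sole → essential)
  33 | 10--01  (sole → essential)
  37 | -0-101,-0010-,10--01
  38 | --0110,-001-0,1-01-0
  40 | 1-1000,1010-0,10100-
  42 | 1010-0  (sole → essential)
  45 | -0-101,1-1101,10--01
  52 | 1-01-0,11-100
  54 | --0110,1-01-0
  56 | 1-1000,111-00
  60 | 11-100,111-00,11110-
  61 | 1-1101,11110-
Essential prime implicants: 000-10, 0011-1, 01-011, 01-110, 0110-1, 10--01, 1010-0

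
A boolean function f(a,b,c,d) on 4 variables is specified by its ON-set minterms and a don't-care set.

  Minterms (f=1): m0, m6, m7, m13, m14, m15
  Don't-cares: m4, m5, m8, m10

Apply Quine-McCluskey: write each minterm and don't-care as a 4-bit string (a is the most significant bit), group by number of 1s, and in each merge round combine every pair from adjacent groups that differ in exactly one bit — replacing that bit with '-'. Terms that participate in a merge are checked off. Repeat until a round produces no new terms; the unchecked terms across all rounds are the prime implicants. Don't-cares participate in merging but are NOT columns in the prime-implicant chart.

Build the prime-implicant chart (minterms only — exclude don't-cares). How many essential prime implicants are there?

1

Round 0: 0000✓ 0100✓ 0101✓ 0110✓ 0111✓ 1000✓ 1010✓ 1101✓ 1110✓ 1111✓
Round 1: -000 -101✓ -110✓ -111✓ 0-00 01-0✓ 01-1✓ 010-✓ 011-✓ 1-10 10-0 11-1✓ 111-✓
Round 2: -1-1 -11- 01--
PIs = {-000, -1-1, -11-, 0-00, 01--, 1-10, 10-0}
Coverage chart:
  m0: -000,0-00
  m6: -11-,01--
  m7: -1-1,-11-,01--
  m13: -1-1 ←essential
  m14: -11-,1-10
  m15: -1-1,-11-
Essential: -1-1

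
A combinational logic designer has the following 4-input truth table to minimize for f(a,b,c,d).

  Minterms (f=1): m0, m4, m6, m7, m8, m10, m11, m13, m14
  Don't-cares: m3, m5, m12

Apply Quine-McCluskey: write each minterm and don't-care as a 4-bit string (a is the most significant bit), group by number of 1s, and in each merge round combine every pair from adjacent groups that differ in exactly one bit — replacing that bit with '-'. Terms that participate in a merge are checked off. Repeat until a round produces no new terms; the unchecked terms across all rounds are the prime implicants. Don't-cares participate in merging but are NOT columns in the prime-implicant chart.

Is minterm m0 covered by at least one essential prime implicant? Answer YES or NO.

size-2^0 implicants → 0000(✓)  0011(✓)  0100(✓)  0101(✓)  0110(✓)  0111(✓)  1000(✓)  1010(✓)  1011(✓)  1100(✓)  1101(✓)  1110(✓)
size-2^1 implicants → -000(✓)  -011  -100(✓)  -101(✓)  -110(✓)  0-00(✓)  0-11  01-0(✓)  01-1(✓)  010-(✓)  011-(✓)  1-00(✓)  1-10(✓)  10-0(✓)  101-  11-0(✓)  110-(✓)
size-2^2 implicants → --00  -1-0  -10-  01--  1--0
Unchecked terms (primes): --00, -011, -1-0, -10-, 0-11, 01--, 1--0, 101-
Minterm coverage:
  m0 ⊆ --00 [E]
  m4 ⊆ --00,-1-0,-10-,01--
  m6 ⊆ -1-0,01--
  m7 ⊆ 0-11,01--
  m8 ⊆ --00,1--0
  m10 ⊆ 1--0,101-
  m11 ⊆ -011,101-
  m13 ⊆ -10- [E]
  m14 ⊆ -1-0,1--0
E = {--00, -10-}

YES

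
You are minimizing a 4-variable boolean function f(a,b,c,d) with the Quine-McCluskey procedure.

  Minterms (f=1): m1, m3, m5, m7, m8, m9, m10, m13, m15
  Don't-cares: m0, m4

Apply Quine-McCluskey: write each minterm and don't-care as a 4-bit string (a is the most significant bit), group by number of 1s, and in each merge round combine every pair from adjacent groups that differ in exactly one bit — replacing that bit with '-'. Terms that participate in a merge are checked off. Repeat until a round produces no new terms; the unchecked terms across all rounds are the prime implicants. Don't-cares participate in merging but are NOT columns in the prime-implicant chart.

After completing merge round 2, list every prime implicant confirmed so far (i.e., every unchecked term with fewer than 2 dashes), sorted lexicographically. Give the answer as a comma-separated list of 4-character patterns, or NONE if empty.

size-2^0 implicants → 0000(✓)  0001(✓)  0011(✓)  0100(✓)  0101(✓)  0111(✓)  1000(✓)  1001(✓)  1010(✓)  1101(✓)  1111(✓)
size-2^1 implicants → -000(✓)  -001(✓)  -101(✓)  -111(✓)  0-00(✓)  0-01(✓)  0-11(✓)  00-1(✓)  000-(✓)  01-1(✓)  010-(✓)  1-01(✓)  10-0  100-(✓)  11-1(✓)
size-2^2 implicants → --01  -00-  -1-1  0--1  0-0-
Unchecked terms (primes): --01, -00-, -1-1, 0--1, 0-0-, 10-0

10-0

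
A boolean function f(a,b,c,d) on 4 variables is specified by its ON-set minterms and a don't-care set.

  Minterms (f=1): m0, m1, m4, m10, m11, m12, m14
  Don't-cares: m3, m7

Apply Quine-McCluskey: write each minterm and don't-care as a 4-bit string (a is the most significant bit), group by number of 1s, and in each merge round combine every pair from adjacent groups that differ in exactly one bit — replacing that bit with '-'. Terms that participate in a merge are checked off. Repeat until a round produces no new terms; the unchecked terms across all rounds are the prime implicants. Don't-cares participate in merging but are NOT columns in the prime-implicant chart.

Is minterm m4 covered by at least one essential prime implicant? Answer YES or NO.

NO

size-2^0 implicants → 0000(✓)  0001(✓)  0011(✓)  0100(✓)  0111(✓)  1010(✓)  1011(✓)  1100(✓)  1110(✓)
size-2^1 implicants → -011  -100  0-00  0-11  00-1  000-  1-10  101-  11-0
Unchecked terms (primes): -011, -100, 0-00, 0-11, 00-1, 000-, 1-10, 101-, 11-0
Minterm coverage:
  m0 ⊆ 0-00,000-
  m1 ⊆ 00-1,000-
  m4 ⊆ -100,0-00
  m10 ⊆ 1-10,101-
  m11 ⊆ -011,101-
  m12 ⊆ -100,11-0
  m14 ⊆ 1-10,11-0
(no essential prime implicants)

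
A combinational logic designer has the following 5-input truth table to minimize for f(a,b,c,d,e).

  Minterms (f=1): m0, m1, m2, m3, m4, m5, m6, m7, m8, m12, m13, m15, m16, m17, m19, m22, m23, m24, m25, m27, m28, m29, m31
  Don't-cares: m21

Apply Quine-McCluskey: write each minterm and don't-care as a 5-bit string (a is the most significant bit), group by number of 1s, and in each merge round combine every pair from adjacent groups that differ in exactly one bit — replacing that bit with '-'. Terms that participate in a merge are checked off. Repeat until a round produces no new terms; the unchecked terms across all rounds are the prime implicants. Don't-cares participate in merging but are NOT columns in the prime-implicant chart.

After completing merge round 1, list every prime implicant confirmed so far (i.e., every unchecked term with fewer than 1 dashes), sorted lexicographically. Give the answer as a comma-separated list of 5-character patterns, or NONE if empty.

Round 0: 00000✓ 00001✓ 00010✓ 00011✓ 00100✓ 00101✓ 00110✓ 00111✓ 01000✓ 01100✓ 01101✓ 01111✓ 10000✓ 10001✓ 10011✓ 10101✓ 10110✓ 10111✓ 11000✓ 11001✓ 11011✓ 11100✓ 11101✓ 11111✓
Round 1: -0000✓ -0001✓ -0011✓ -0101✓ -0110✓ -0111✓ -1000✓ -1100✓ -1101✓ -1111✓ 0-000✓ 0-100✓ 0-101✓ 0-111✓ 00-00✓ 00-01✓ 00-10✓ 00-11✓ 000-0✓ 000-1✓ 0000-✓ 0001-✓ 001-0✓ 001-1✓ 0010-✓ 0011-✓ 01-00✓ 011-1✓ 0110-✓ 1-000✓ 1-001✓ 1-011✓ 1-101✓ 1-111✓ 10-01✓ 10-11✓ 100-1✓ 1000-✓ 101-1✓ 1011-✓ 11-00✓ 11-01✓ 11-11✓ 110-1✓ 1100-✓ 111-1✓ 1110-✓
Round 2: --000 --101✓ --111✓ -0-01✓ -0-11✓ -00-1✓ -000- -01-1✓ -011- -1-00 -11-1✓ -110- 0--00 0-1-1✓ 0-10- 00--0✓ 00--1✓ 00-0-✓ 00-1-✓ 000--✓ 001--✓ 1--01✓ 1--11✓ 1-0-1✓ 1-00- 1-1-1✓ 10--1✓ 11--1✓ 11-0-
Round 3: --1-1 -0--1 00--- 1---1
PIs = {--000, --1-1, -0--1, -000-, -011-, -1-00, -110-, 0--00, 0-10-, 00---, 1---1, 1-00-, 11-0-}

NONE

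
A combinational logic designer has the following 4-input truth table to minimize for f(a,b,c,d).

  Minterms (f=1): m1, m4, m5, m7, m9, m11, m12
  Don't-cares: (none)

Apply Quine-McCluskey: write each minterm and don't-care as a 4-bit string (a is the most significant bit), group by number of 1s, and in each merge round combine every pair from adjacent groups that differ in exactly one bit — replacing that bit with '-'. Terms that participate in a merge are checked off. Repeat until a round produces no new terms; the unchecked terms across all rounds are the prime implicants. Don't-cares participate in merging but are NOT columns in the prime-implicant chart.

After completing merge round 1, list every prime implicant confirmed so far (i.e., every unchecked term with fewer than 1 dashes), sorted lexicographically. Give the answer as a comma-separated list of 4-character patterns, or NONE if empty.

NONE

[col 0] 0001*, 0100*, 0101*, 0111*, 1001*, 1011*, 1100*
[col 1] -001, -100, 0-01, 01-1, 010-, 10-1
Prime implicants: -001, -100, 0-01, 01-1, 010-, 10-1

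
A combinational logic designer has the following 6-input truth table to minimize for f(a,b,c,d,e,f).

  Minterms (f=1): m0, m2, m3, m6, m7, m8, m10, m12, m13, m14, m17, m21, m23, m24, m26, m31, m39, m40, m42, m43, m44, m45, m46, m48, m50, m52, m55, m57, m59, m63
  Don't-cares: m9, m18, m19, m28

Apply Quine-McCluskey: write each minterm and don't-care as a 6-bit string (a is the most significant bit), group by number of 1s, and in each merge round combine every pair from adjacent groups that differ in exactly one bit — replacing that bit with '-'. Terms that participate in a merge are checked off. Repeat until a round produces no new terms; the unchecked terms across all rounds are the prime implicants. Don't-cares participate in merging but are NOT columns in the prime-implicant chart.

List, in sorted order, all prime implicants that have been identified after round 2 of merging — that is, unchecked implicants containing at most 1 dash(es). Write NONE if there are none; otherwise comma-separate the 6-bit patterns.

-10010, 1-1011, 10101-, 110-00, 1100-0, 111-11, 1110-1

size-2^0 implicants → 000000(✓)  000010(✓)  000011(✓)  000110(✓)  000111(✓)  001000(✓)  001001(✓)  001010(✓)  001100(✓)  001101(✓)  001110(✓)  010001(✓)  010010(✓)  010011(✓)  010101(✓)  010111(✓)  011000(✓)  011010(✓)  011100(✓)  011111(✓)  100111(✓)  101000(✓)  101010(✓)  101011(✓)  101100(✓)  101101(✓)  101110(✓)  110000(✓)  110010(✓)  110100(✓)  110111(✓)  111001(✓)  111011(✓)  111111(✓)
size-2^1 implicants → -00111(✓)  -01000(✓)  -01010(✓)  -01100(✓)  -01101(✓)  -01110(✓)  -10010  -10111(✓)  -11111(✓)  0-0010(✓)  0-0011(✓)  0-0111(✓)  0-1000(✓)  0-1010(✓)  0-1100(✓)  00-000(✓)  00-010(✓)  00-110(✓)  000-10(✓)  000-11(✓)  0000-0(✓)  00001-(✓)  00011-(✓)  001-00(✓)  001-01(✓)  001-10(✓)  0010-0(✓)  00100-(✓)  0011-0(✓)  00110-(✓)  01-010(✓)  01-111(✓)  010-01(✓)  010-11(✓)  0100-1(✓)  01001-(✓)  0101-1(✓)  011-00(✓)  0110-0(✓)  1-0111(✓)  1-1011  101-00(✓)  101-10(✓)  1010-0(✓)  10101-  1011-0(✓)  10110-(✓)  11-111(✓)  110-00  1100-0  111-11  1110-1
size-2^2 implicants → --0111  -01-00(✓)  -01-10(✓)  -010-0(✓)  -011-0(✓)  -0110-  -1-111  0--010  0-0-11  0-001-  0-1-00  0-10-0  00--10  00-0-0  000-1-  001--0(✓)  001-0-  010--1  101--0(✓)
size-2^3 implicants → -01--0
Unchecked terms (primes): --0111, -01--0, -0110-, -1-111, -10010, 0--010, 0-0-11, 0-001-, 0-1-00, 0-10-0, 00--10, 00-0-0, 000-1-, 001-0-, 010--1, 1-1011, 10101-, 110-00, 1100-0, 111-11, 1110-1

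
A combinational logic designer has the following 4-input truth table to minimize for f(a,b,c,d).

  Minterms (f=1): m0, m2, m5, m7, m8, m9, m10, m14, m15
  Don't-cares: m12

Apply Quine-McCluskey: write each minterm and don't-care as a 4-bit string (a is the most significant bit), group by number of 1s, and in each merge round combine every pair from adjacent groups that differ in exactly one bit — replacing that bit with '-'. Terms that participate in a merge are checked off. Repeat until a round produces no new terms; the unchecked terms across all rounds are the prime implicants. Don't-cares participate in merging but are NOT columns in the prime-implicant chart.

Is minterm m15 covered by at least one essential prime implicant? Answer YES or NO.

Round 0: 0000✓ 0010✓ 0101✓ 0111✓ 1000✓ 1001✓ 1010✓ 1100✓ 1110✓ 1111✓
Round 1: -000✓ -010✓ -111 00-0✓ 01-1 1-00✓ 1-10✓ 10-0✓ 100- 11-0✓ 111-
Round 2: -0-0 1--0
PIs = {-0-0, -111, 01-1, 1--0, 100-, 111-}
Coverage chart:
  m0: -0-0 ←essential
  m2: -0-0 ←essential
  m5: 01-1 ←essential
  m7: -111,01-1
  m8: -0-0,1--0,100-
  m9: 100- ←essential
  m10: -0-0,1--0
  m14: 1--0,111-
  m15: -111,111-
Essential: -0-0, 01-1, 100-

NO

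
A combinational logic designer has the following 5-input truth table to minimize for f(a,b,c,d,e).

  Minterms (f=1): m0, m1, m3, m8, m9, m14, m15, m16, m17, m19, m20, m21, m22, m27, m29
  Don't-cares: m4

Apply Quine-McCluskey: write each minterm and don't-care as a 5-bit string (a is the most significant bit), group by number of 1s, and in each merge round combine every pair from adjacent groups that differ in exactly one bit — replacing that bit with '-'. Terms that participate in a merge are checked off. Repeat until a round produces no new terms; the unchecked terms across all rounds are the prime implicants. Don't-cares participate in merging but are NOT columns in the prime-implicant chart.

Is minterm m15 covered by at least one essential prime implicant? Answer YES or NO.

YES

Round 0: 00000✓ 00001✓ 00011✓ 00100✓ 01000✓ 01001✓ 01110✓ 01111✓ 10000✓ 10001✓ 10011✓ 10100✓ 10101✓ 10110✓ 11011✓ 11101✓
Round 1: -0000✓ -0001✓ -0011✓ -0100✓ 0-000✓ 0-001✓ 00-00✓ 000-1✓ 0000-✓ 0100-✓ 0111- 1-011 1-101 10-00✓ 10-01✓ 100-1✓ 1000-✓ 101-0 1010-✓
Round 2: -0-00 -00-1 -000- 0-00- 10-0-
PIs = {-0-00, -00-1, -000-, 0-00-, 0111-, 1-011, 1-101, 10-0-, 101-0}
Coverage chart:
  m0: -0-00,-000-,0-00-
  m1: -00-1,-000-,0-00-
  m3: -00-1 ←essential
  m8: 0-00- ←essential
  m9: 0-00- ←essential
  m14: 0111- ←essential
  m15: 0111- ←essential
  m16: -0-00,-000-,10-0-
  m17: -00-1,-000-,10-0-
  m19: -00-1,1-011
  m20: -0-00,10-0-,101-0
  m21: 1-101,10-0-
  m22: 101-0 ←essential
  m27: 1-011 ←essential
  m29: 1-101 ←essential
Essential: -00-1, 0-00-, 0111-, 1-011, 1-101, 101-0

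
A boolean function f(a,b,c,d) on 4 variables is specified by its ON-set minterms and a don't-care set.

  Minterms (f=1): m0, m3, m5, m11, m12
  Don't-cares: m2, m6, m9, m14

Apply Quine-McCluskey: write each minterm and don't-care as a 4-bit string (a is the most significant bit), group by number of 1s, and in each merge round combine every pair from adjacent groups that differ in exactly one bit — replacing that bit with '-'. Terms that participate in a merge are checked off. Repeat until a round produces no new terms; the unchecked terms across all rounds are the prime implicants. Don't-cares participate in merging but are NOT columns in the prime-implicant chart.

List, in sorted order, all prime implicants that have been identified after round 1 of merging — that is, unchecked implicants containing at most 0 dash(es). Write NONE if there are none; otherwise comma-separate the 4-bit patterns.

0101

Round 0: 0000✓ 0010✓ 0011✓ 0101 0110✓ 1001✓ 1011✓ 1100✓ 1110✓
Round 1: -011 -110 0-10 00-0 001- 10-1 11-0
PIs = {-011, -110, 0-10, 00-0, 001-, 0101, 10-1, 11-0}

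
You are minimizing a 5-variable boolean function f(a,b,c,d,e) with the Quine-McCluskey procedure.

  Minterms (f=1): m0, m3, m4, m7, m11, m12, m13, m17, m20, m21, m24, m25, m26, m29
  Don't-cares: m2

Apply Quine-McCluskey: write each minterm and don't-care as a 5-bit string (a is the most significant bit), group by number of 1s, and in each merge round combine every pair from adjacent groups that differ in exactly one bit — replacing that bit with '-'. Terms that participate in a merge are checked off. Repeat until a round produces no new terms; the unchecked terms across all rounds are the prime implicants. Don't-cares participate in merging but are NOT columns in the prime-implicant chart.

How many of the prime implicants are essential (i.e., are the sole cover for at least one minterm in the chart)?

4

[col 0] 00000*, 00010*, 00011*, 00100*, 00111*, 01011*, 01100*, 01101*, 10001*, 10100*, 10101*, 11000*, 11001*, 11010*, 11101*
[col 1] -0100, -1101, 0-011, 0-100, 00-00, 00-11, 000-0, 0001-, 0110-, 1-001*, 1-101*, 10-01*, 1010-, 11-01*, 110-0, 1100-
[col 2] 1--01
Prime implicants: -0100, -1101, 0-011, 0-100, 00-00, 00-11, 000-0, 0001-, 0110-, 1--01, 1010-, 110-0, 1100-
PI chart (minterm → PIs covering it):
  0 | 00-00,000-0
  3 | 0-011,00-11,0001-
  4 | -0100,0-100,00-00
  7 | 00-11  (sole → essential)
  11 | 0-011  (sole → essential)
  12 | 0-100,0110-
  13 | -1101,0110-
  17 | 1--01  (sole → essential)
  20 | -0100,1010-
  21 | 1--01,1010-
  24 | 110-0,1100-
  25 | 1--01,1100-
  26 | 110-0  (sole → essential)
  29 | -1101,1--01
Essential prime implicants: 0-011, 00-11, 1--01, 110-0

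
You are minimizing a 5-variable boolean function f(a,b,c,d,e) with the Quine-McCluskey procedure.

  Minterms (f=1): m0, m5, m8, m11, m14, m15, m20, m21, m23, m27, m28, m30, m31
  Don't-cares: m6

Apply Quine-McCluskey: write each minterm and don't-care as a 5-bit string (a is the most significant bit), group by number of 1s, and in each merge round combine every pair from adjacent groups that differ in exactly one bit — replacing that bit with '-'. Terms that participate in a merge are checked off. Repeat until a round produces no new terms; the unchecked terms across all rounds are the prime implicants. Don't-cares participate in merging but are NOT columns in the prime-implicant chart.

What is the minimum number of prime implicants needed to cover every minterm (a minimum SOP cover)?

6

size-2^0 implicants → 00000(✓)  00101(✓)  00110(✓)  01000(✓)  01011(✓)  01110(✓)  01111(✓)  10100(✓)  10101(✓)  10111(✓)  11011(✓)  11100(✓)  11110(✓)  11111(✓)
size-2^1 implicants → -0101  -1011(✓)  -1110(✓)  -1111(✓)  0-000  0-110  01-11(✓)  0111-(✓)  1-100  1-111  101-1  1010-  11-11(✓)  111-0  1111-(✓)
size-2^2 implicants → -1-11  -111-
Unchecked terms (primes): -0101, -1-11, -111-, 0-000, 0-110, 1-100, 1-111, 101-1, 1010-, 111-0
Minterm coverage:
  m0 ⊆ 0-000 [E]
  m5 ⊆ -0101 [E]
  m8 ⊆ 0-000 [E]
  m11 ⊆ -1-11 [E]
  m14 ⊆ -111-,0-110
  m15 ⊆ -1-11,-111-
  m20 ⊆ 1-100,1010-
  m21 ⊆ -0101,101-1,1010-
  m23 ⊆ 1-111,101-1
  m27 ⊆ -1-11 [E]
  m28 ⊆ 1-100,111-0
  m30 ⊆ -111-,111-0
  m31 ⊆ -1-11,-111-,1-111
E = {-0101, -1-11, 0-000}
Petrick residual → -111-, 1-100, 1-111
Cover = b'cd'e + bde + bcd + a'c'd'e' + acd'e' + acde  |cover|=6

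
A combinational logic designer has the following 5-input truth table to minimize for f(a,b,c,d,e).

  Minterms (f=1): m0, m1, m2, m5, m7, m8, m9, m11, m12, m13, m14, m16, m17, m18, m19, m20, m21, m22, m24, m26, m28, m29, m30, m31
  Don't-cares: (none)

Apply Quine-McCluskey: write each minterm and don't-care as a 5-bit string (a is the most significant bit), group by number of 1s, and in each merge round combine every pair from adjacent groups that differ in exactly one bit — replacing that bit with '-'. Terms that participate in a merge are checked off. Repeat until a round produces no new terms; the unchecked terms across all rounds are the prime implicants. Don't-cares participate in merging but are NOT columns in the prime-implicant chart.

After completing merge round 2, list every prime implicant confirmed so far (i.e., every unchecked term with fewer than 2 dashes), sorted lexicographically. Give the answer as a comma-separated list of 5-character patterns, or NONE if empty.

size-2^0 implicants → 00000(✓)  00001(✓)  00010(✓)  00101(✓)  00111(✓)  01000(✓)  01001(✓)  01011(✓)  01100(✓)  01101(✓)  01110(✓)  10000(✓)  10001(✓)  10010(✓)  10011(✓)  10100(✓)  10101(✓)  10110(✓)  11000(✓)  11010(✓)  11100(✓)  11101(✓)  11110(✓)  11111(✓)
size-2^1 implicants → -0000(✓)  -0001(✓)  -0010(✓)  -0101(✓)  -1000(✓)  -1100(✓)  -1101(✓)  -1110(✓)  0-000(✓)  0-001(✓)  0-101(✓)  00-01(✓)  000-0(✓)  0000-(✓)  001-1  01-00(✓)  01-01(✓)  010-1  0100-(✓)  011-0(✓)  0110-(✓)  1-000(✓)  1-010(✓)  1-100(✓)  1-101(✓)  1-110(✓)  10-00(✓)  10-01(✓)  10-10(✓)  100-0(✓)  100-1(✓)  1000-(✓)  1001-(✓)  101-0(✓)  1010-(✓)  11-00(✓)  11-10(✓)  110-0(✓)  111-0(✓)  111-1(✓)  1110-(✓)  1111-(✓)
size-2^2 implicants → --000  --101  -0-01  -00-0  -000-  -1-00  -11-0  -110-  0--01  0-00-  01-0-  1--00(✓)  1--10(✓)  1-0-0(✓)  1-1-0(✓)  1-10-  10--0(✓)  10-0-  100--  11--0(✓)  111--
size-2^3 implicants → 1---0
Unchecked terms (primes): --000, --101, -0-01, -00-0, -000-, -1-00, -11-0, -110-, 0--01, 0-00-, 001-1, 01-0-, 010-1, 1---0, 1-10-, 10-0-, 100--, 111--

001-1, 010-1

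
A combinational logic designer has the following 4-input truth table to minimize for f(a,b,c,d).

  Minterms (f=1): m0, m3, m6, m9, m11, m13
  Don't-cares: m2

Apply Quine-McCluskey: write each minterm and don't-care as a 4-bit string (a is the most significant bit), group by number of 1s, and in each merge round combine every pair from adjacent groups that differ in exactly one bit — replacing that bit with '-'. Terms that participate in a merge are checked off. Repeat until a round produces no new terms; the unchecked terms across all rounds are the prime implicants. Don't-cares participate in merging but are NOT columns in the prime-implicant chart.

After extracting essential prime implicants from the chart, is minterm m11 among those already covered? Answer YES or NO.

[col 0] 0000*, 0010*, 0011*, 0110*, 1001*, 1011*, 1101*
[col 1] -011, 0-10, 00-0, 001-, 1-01, 10-1
Prime implicants: -011, 0-10, 00-0, 001-, 1-01, 10-1
PI chart (minterm → PIs covering it):
  0 | 00-0  (sole → essential)
  3 | -011,001-
  6 | 0-10  (sole → essential)
  9 | 1-01,10-1
  11 | -011,10-1
  13 | 1-01  (sole → essential)
Essential prime implicants: 0-10, 00-0, 1-01

NO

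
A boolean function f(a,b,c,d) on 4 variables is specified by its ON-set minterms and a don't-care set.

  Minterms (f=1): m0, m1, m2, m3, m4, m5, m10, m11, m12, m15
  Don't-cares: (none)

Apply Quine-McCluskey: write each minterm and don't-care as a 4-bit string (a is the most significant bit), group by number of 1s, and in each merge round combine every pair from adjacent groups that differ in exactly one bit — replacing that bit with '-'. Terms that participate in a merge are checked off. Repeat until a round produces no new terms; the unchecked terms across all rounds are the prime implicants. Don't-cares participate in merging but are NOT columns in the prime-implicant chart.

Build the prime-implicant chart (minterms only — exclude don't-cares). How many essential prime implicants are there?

Round 0: 0000✓ 0001✓ 0010✓ 0011✓ 0100✓ 0101✓ 1010✓ 1011✓ 1100✓ 1111✓
Round 1: -010✓ -011✓ -100 0-00✓ 0-01✓ 00-0✓ 00-1✓ 000-✓ 001-✓ 010-✓ 1-11 101-✓
Round 2: -01- 0-0- 00--
PIs = {-01-, -100, 0-0-, 00--, 1-11}
Coverage chart:
  m0: 0-0-,00--
  m1: 0-0-,00--
  m2: -01-,00--
  m3: -01-,00--
  m4: -100,0-0-
  m5: 0-0- ←essential
  m10: -01- ←essential
  m11: -01-,1-11
  m12: -100 ←essential
  m15: 1-11 ←essential
Essential: -01-, -100, 0-0-, 1-11

4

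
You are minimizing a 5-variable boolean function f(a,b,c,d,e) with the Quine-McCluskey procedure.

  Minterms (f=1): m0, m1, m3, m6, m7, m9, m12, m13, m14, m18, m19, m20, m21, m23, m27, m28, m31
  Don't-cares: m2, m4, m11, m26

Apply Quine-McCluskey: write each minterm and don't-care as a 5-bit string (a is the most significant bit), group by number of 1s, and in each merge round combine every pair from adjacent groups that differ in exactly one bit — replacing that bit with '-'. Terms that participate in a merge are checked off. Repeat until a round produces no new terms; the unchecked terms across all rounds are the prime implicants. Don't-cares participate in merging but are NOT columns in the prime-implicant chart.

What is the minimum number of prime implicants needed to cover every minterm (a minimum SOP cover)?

8

Round 0: 00000✓ 00001✓ 00010✓ 00011✓ 00100✓ 00110✓ 00111✓ 01001✓ 01011✓ 01100✓ 01101✓ 01110✓ 10010✓ 10011✓ 10100✓ 10101✓ 10111✓ 11010✓ 11011✓ 11100✓ 11111✓
Round 1: -0010✓ -0011✓ -0100✓ -0111✓ -1011✓ -1100✓ 0-001✓ 0-011✓ 0-100✓ 0-110✓ 00-00✓ 00-10✓ 00-11✓ 000-0✓ 000-1✓ 0000-✓ 0001-✓ 001-0✓ 0011-✓ 01-01 010-1✓ 011-0✓ 0110- 1-010✓ 1-011✓ 1-100✓ 1-111✓ 10-11✓ 1001-✓ 101-1 1010- 11-11✓ 1101-✓
Round 2: --011 --100 -0-11 -001- 0-0-1 0-1-0 00--0 00-1- 000-- 1--11 1-01-
PIs = {--011, --100, -0-11, -001-, 0-0-1, 0-1-0, 00--0, 00-1-, 000--, 01-01, 0110-, 1--11, 1-01-, 101-1, 1010-}
Coverage chart:
  m0: 00--0,000--
  m1: 0-0-1,000--
  m3: --011,-0-11,-001-,0-0-1,00-1-,000--
  m6: 0-1-0,00--0,00-1-
  m7: -0-11,00-1-
  m9: 0-0-1,01-01
  m12: --100,0-1-0,0110-
  m13: 01-01,0110-
  m14: 0-1-0 ←essential
  m18: -001-,1-01-
  m19: --011,-0-11,-001-,1--11,1-01-
  m20: --100,1010-
  m21: 101-1,1010-
  m23: -0-11,1--11,101-1
  m27: --011,1--11,1-01-
  m28: --100 ←essential
  m31: 1--11 ←essential
Essential: --100, 0-1-0, 1--11
Petrick residual → -0-11, -001-, 000--, 01-01, 101-1
Min cover (8 terms): cd'e' + b'de + b'c'd + a'ce' + a'b'c' + a'bd'e + ade + ab'ce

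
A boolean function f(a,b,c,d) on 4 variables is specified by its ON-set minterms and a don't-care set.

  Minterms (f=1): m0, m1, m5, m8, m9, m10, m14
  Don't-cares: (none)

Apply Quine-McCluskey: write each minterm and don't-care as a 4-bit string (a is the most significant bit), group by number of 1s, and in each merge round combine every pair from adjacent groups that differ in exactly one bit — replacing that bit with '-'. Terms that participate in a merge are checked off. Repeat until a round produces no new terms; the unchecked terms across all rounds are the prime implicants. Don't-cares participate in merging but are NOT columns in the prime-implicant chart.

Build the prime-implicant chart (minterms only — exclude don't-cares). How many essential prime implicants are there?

[col 0] 0000*, 0001*, 0101*, 1000*, 1001*, 1010*, 1110*
[col 1] -000*, -001*, 0-01, 000-*, 1-10, 10-0, 100-*
[col 2] -00-
Prime implicants: -00-, 0-01, 1-10, 10-0
PI chart (minterm → PIs covering it):
  0 | -00-  (sole → essential)
  1 | -00-,0-01
  5 | 0-01  (sole → essential)
  8 | -00-,10-0
  9 | -00-  (sole → essential)
  10 | 1-10,10-0
  14 | 1-10  (sole → essential)
Essential prime implicants: -00-, 0-01, 1-10

3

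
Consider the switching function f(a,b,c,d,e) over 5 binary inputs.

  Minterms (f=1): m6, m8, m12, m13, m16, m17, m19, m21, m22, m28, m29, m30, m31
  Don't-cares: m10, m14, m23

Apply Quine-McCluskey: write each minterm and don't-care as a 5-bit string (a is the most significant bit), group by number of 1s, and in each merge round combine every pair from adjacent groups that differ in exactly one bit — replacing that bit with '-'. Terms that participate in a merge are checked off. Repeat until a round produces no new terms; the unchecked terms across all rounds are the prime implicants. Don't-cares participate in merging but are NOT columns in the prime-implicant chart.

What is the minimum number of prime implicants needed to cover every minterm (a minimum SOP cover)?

Round 0: 00110✓ 01000✓ 01010✓ 01100✓ 01101✓ 01110✓ 10000✓ 10001✓ 10011✓ 10101✓ 10110✓ 10111✓ 11100✓ 11101✓ 11110✓ 11111✓
Round 1: -0110✓ -1100✓ -1101✓ -1110✓ 0-110✓ 01-00✓ 01-10✓ 010-0✓ 011-0✓ 0110-✓ 1-101✓ 1-110✓ 1-111✓ 10-01✓ 10-11✓ 100-1✓ 1000- 101-1✓ 1011-✓ 111-0✓ 111-1✓ 1110-✓ 1111-✓
Round 2: --110 -11-0 -110- 01--0 1-1-1 1-11- 10--1 111--
PIs = {--110, -11-0, -110-, 01--0, 1-1-1, 1-11-, 10--1, 1000-, 111--}
Coverage chart:
  m6: --110 ←essential
  m8: 01--0 ←essential
  m12: -11-0,-110-,01--0
  m13: -110- ←essential
  m16: 1000- ←essential
  m17: 10--1,1000-
  m19: 10--1 ←essential
  m21: 1-1-1,10--1
  m22: --110,1-11-
  m28: -11-0,-110-,111--
  m29: -110-,1-1-1,111--
  m30: --110,-11-0,1-11-,111--
  m31: 1-1-1,1-11-,111--
Essential: --110, -110-, 01--0, 10--1, 1000-
Petrick residual → 1-1-1
Min cover (6 terms): cde' + bcd' + a'be' + ace + ab'e + ab'c'd'

6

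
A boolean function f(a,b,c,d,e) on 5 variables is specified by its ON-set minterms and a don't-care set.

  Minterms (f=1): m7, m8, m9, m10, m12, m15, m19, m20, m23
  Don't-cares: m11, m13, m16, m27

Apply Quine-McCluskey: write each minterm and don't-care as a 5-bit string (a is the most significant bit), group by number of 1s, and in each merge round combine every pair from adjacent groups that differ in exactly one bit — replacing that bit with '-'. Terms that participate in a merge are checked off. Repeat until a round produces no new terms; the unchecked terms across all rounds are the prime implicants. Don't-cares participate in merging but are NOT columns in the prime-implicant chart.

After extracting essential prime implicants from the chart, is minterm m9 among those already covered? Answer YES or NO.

[col 0] 00111*, 01000*, 01001*, 01010*, 01011*, 01100*, 01101*, 01111*, 10000*, 10011*, 10100*, 10111*, 11011*
[col 1] -0111, -1011, 0-111, 01-00*, 01-01*, 01-11*, 010-0*, 010-1*, 0100-*, 0101-*, 011-1*, 0110-*, 1-011, 10-00, 10-11
[col 2] 01--1, 01-0-, 010--
Prime implicants: -0111, -1011, 0-111, 01--1, 01-0-, 010--, 1-011, 10-00, 10-11
PI chart (minterm → PIs covering it):
  7 | -0111,0-111
  8 | 01-0-,010--
  9 | 01--1,01-0-,010--
  10 | 010--  (sole → essential)
  12 | 01-0-  (sole → essential)
  15 | 0-111,01--1
  19 | 1-011,10-11
  20 | 10-00  (sole → essential)
  23 | -0111,10-11
Essential prime implicants: 01-0-, 010--, 10-00

YES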